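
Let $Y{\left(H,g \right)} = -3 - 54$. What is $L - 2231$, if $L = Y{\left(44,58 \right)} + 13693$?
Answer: $11405$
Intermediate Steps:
$Y{\left(H,g \right)} = -57$
$L = 13636$ ($L = -57 + 13693 = 13636$)
$L - 2231 = 13636 - 2231 = 11405$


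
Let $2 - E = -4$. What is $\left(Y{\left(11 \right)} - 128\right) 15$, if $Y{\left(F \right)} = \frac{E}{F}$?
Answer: $- \frac{21030}{11} \approx -1911.8$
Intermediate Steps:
$E = 6$ ($E = 2 - -4 = 2 + 4 = 6$)
$Y{\left(F \right)} = \frac{6}{F}$
$\left(Y{\left(11 \right)} - 128\right) 15 = \left(\frac{6}{11} - 128\right) 15 = \left(- \frac{1402}{11}\right) 15 = - \frac{21030}{11}$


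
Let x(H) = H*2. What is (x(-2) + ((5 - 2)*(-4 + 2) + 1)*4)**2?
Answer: 576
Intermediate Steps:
x(H) = 2*H
(x(-2) + ((5 - 2)*(-4 + 2) + 1)*4)**2 = (2*(-2) + ((5 - 2)*(-4 + 2) + 1)*4)**2 = (-4 + (3*(-2) + 1)*4)**2 = (-4 + (-6 + 1)*4)**2 = (-4 - 5*4)**2 = (-4 - 20)**2 = (-24)**2 = 576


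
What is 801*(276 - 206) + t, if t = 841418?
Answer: 897488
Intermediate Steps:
801*(276 - 206) + t = 801*(276 - 206) + 841418 = 801*70 + 841418 = 56070 + 841418 = 897488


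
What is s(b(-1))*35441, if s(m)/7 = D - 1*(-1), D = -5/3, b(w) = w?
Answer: -496174/3 ≈ -1.6539e+5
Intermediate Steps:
D = -5/3 (D = -5*⅓ = -5/3 ≈ -1.6667)
s(m) = -14/3 (s(m) = 7*(-5/3 - 1*(-1)) = 7*(-5/3 + 1) = 7*(-⅔) = -14/3)
s(b(-1))*35441 = -14/3*35441 = -496174/3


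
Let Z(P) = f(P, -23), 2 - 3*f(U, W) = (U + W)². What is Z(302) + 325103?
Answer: 897470/3 ≈ 2.9916e+5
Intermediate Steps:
f(U, W) = ⅔ - (U + W)²/3
Z(P) = ⅔ - (-23 + P)²/3 (Z(P) = ⅔ - (P - 23)²/3 = ⅔ - (-23 + P)²/3)
Z(302) + 325103 = (⅔ - (-23 + 302)²/3) + 325103 = (⅔ - ⅓*279²) + 325103 = (⅔ - ⅓*77841) + 325103 = (⅔ - 25947) + 325103 = -77839/3 + 325103 = 897470/3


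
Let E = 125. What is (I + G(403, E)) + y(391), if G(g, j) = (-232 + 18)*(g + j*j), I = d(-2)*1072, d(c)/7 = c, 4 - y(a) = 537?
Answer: -3445533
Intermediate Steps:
y(a) = -533 (y(a) = 4 - 1*537 = 4 - 537 = -533)
d(c) = 7*c
I = -15008 (I = (7*(-2))*1072 = -14*1072 = -15008)
G(g, j) = -214*g - 214*j² (G(g, j) = -214*(g + j²) = -214*g - 214*j²)
(I + G(403, E)) + y(391) = (-15008 + (-214*403 - 214*125²)) - 533 = (-15008 + (-86242 - 214*15625)) - 533 = (-15008 + (-86242 - 3343750)) - 533 = (-15008 - 3429992) - 533 = -3445000 - 533 = -3445533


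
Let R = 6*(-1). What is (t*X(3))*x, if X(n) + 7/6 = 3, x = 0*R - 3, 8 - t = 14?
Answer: 33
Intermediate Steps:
t = -6 (t = 8 - 1*14 = 8 - 14 = -6)
R = -6
x = -3 (x = 0*(-6) - 3 = 0 - 3 = -3)
X(n) = 11/6 (X(n) = -7/6 + 3 = 11/6)
(t*X(3))*x = -6*11/6*(-3) = -11*(-3) = 33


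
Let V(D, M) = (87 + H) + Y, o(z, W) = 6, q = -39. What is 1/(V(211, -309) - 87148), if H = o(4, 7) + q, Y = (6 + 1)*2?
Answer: -1/87080 ≈ -1.1484e-5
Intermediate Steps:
Y = 14 (Y = 7*2 = 14)
H = -33 (H = 6 - 39 = -33)
V(D, M) = 68 (V(D, M) = (87 - 33) + 14 = 54 + 14 = 68)
1/(V(211, -309) - 87148) = 1/(68 - 87148) = 1/(-87080) = -1/87080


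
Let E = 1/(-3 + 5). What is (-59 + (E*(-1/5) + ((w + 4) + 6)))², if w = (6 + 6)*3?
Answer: 17161/100 ≈ 171.61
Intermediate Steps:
w = 36 (w = 12*3 = 36)
E = ½ (E = 1/2 = ½ ≈ 0.50000)
(-59 + (E*(-1/5) + ((w + 4) + 6)))² = (-59 + ((-1/5)/2 + ((36 + 4) + 6)))² = (-59 + ((-1*⅕)/2 + (40 + 6)))² = (-59 + ((½)*(-⅕) + 46))² = (-59 + (-⅒ + 46))² = (-59 + 459/10)² = (-131/10)² = 17161/100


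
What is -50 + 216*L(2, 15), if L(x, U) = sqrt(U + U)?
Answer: -50 + 216*sqrt(30) ≈ 1133.1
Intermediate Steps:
L(x, U) = sqrt(2)*sqrt(U) (L(x, U) = sqrt(2*U) = sqrt(2)*sqrt(U))
-50 + 216*L(2, 15) = -50 + 216*(sqrt(2)*sqrt(15)) = -50 + 216*sqrt(30)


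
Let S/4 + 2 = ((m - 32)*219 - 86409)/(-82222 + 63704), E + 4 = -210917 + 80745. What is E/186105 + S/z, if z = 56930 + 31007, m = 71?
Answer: -35325077146496/50509435649905 ≈ -0.69938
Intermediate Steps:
E = -130176 (E = -4 + (-210917 + 80745) = -4 - 130172 = -130176)
z = 87937
S = 81664/9259 (S = -8 + 4*(((71 - 32)*219 - 86409)/(-82222 + 63704)) = -8 + 4*((39*219 - 86409)/(-18518)) = -8 + 4*((8541 - 86409)*(-1/18518)) = -8 + 4*(-77868*(-1/18518)) = -8 + 4*(38934/9259) = -8 + 155736/9259 = 81664/9259 ≈ 8.8200)
E/186105 + S/z = -130176/186105 + (81664/9259)/87937 = -130176*1/186105 + (81664/9259)*(1/87937) = -43392/62035 + 81664/814208683 = -35325077146496/50509435649905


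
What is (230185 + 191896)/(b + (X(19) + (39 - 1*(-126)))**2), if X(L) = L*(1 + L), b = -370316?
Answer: -422081/73291 ≈ -5.7590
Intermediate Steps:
(230185 + 191896)/(b + (X(19) + (39 - 1*(-126)))**2) = (230185 + 191896)/(-370316 + (19*(1 + 19) + (39 - 1*(-126)))**2) = 422081/(-370316 + (19*20 + (39 + 126))**2) = 422081/(-370316 + (380 + 165)**2) = 422081/(-370316 + 545**2) = 422081/(-370316 + 297025) = 422081/(-73291) = 422081*(-1/73291) = -422081/73291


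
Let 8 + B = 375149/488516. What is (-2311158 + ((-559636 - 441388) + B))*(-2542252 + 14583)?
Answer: 4089913618393499079/488516 ≈ 8.3721e+12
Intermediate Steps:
B = -3532979/488516 (B = -8 + 375149/488516 = -3532979/488516 ≈ -7.2321)
(-2311158 + ((-559636 - 441388) + B))*(-2542252 + 14583) = (-2311158 + ((-559636 - 441388) - 3532979/488516))*(-2542252 + 14583) = (-2311158 + (-1001024 - 3532979/488516))*(-2527669) = (-2311158 - 489019773363/488516)*(-2527669) = -1618057434891/488516*(-2527669) = 4089913618393499079/488516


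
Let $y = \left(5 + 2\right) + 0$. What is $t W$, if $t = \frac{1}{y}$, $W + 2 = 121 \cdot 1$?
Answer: $17$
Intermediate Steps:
$y = 7$ ($y = 7 + 0 = 7$)
$W = 119$ ($W = -2 + 121 \cdot 1 = -2 + 121 = 119$)
$t = \frac{1}{7} \approx 0.14286$
$t W = \frac{1}{7} \cdot 119 = 17$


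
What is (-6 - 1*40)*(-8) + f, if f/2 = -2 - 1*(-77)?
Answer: 518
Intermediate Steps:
f = 150 (f = 2*(-2 - 1*(-77)) = 2*(-2 + 77) = 2*75 = 150)
(-6 - 1*40)*(-8) + f = (-6 - 1*40)*(-8) + 150 = (-6 - 40)*(-8) + 150 = -46*(-8) + 150 = 368 + 150 = 518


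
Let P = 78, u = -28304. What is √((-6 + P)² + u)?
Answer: 68*I*√5 ≈ 152.05*I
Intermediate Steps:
√((-6 + P)² + u) = √((-6 + 78)² - 28304) = √(72² - 28304) = √(5184 - 28304) = √(-23120) = 68*I*√5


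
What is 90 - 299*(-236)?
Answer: 70654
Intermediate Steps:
90 - 299*(-236) = 90 + 70564 = 70654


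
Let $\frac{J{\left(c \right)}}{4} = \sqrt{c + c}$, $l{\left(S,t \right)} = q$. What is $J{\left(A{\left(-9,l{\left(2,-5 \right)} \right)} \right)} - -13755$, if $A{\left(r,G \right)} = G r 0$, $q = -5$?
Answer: $13755$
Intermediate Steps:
$l{\left(S,t \right)} = -5$
$A{\left(r,G \right)} = 0$
$J{\left(c \right)} = 4 \sqrt{2} \sqrt{c}$ ($J{\left(c \right)} = 4 \sqrt{c + c} = 4 \sqrt{2 c} = 4 \sqrt{2} \sqrt{c}$)
$J{\left(A{\left(-9,l{\left(2,-5 \right)} \right)} \right)} - -13755 = 4 \sqrt{2} \sqrt{0} - -13755 = 4 \sqrt{2} \cdot 0 + 13755 = 0 + 13755 = 13755$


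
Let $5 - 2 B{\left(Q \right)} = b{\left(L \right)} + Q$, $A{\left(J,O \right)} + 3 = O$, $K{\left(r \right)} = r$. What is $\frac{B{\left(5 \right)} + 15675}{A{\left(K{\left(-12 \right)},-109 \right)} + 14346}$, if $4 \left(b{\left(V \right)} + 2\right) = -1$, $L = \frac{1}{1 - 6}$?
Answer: $\frac{125409}{113872} \approx 1.1013$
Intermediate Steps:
$L = - \frac{1}{5}$ ($L = \frac{1}{-5} = - \frac{1}{5} \approx -0.2$)
$b{\left(V \right)} = - \frac{9}{4}$ ($b{\left(V \right)} = -2 + \frac{1}{4} \left(-1\right) = -2 - \frac{1}{4} = - \frac{9}{4}$)
$A{\left(J,O \right)} = -3 + O$
$B{\left(Q \right)} = \frac{29}{8} - \frac{Q}{2}$ ($B{\left(Q \right)} = \frac{5}{2} - \frac{- \frac{9}{4} + Q}{2} = \frac{5}{2} - \left(- \frac{9}{8} + \frac{Q}{2}\right) = \frac{29}{8} - \frac{Q}{2}$)
$\frac{B{\left(5 \right)} + 15675}{A{\left(K{\left(-12 \right)},-109 \right)} + 14346} = \frac{\left(\frac{29}{8} - \frac{5}{2}\right) + 15675}{\left(-3 - 109\right) + 14346} = \frac{\left(\frac{29}{8} - \frac{5}{2}\right) + 15675}{-112 + 14346} = \frac{\frac{9}{8} + 15675}{14234} = \frac{125409}{8} \cdot \frac{1}{14234} = \frac{125409}{113872}$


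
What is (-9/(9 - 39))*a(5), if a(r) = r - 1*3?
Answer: ⅗ ≈ 0.60000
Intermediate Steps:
a(r) = -3 + r (a(r) = r - 3 = -3 + r)
(-9/(9 - 39))*a(5) = (-9/(9 - 39))*(-3 + 5) = (-9/(-30))*2 = -1/30*(-9)*2 = (3/10)*2 = ⅗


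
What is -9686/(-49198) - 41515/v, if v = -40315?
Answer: 243294606/198341737 ≈ 1.2266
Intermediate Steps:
-9686/(-49198) - 41515/v = -9686/(-49198) - 41515/(-40315) = -9686*(-1/49198) - 41515*(-1/40315) = 4843/24599 + 8303/8063 = 243294606/198341737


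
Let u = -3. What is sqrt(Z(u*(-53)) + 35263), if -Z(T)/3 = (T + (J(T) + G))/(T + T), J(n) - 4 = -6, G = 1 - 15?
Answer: sqrt(396199910)/106 ≈ 187.78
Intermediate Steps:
G = -14
J(n) = -2 (J(n) = 4 - 6 = -2)
Z(T) = -3*(-16 + T)/(2*T) (Z(T) = -3*(T + (-2 - 14))/(T + T) = -3*(T - 16)/(2*T) = -3*(-16 + T)*1/(2*T) = -3*(-16 + T)/(2*T))
sqrt(Z(u*(-53)) + 35263) = sqrt((-3/2 + 24/((-3*(-53)))) + 35263) = sqrt((-3/2 + 24/159) + 35263) = sqrt((-3/2 + 24*(1/159)) + 35263) = sqrt((-3/2 + 8/53) + 35263) = sqrt(-143/106 + 35263) = sqrt(3737735/106) = sqrt(396199910)/106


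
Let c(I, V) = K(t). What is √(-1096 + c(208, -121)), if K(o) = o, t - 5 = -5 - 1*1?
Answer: I*√1097 ≈ 33.121*I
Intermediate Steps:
t = -1 (t = 5 + (-5 - 1*1) = 5 + (-5 - 1) = 5 - 6 = -1)
c(I, V) = -1
√(-1096 + c(208, -121)) = √(-1096 - 1) = √(-1097) = I*√1097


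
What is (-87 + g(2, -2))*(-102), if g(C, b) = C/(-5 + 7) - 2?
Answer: 8976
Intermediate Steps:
g(C, b) = -2 + C/2 (g(C, b) = C/2 - 2 = -2 + C/2)
(-87 + g(2, -2))*(-102) = (-87 + (-2 + (½)*2))*(-102) = (-87 + (-2 + 1))*(-102) = (-87 - 1)*(-102) = -88*(-102) = 8976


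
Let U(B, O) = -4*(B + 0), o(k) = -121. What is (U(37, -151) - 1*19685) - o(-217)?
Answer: -19712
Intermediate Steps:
U(B, O) = -4*B
(U(37, -151) - 1*19685) - o(-217) = (-4*37 - 1*19685) - 1*(-121) = (-148 - 19685) + 121 = -19833 + 121 = -19712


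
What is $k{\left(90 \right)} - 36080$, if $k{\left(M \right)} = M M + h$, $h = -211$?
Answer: $-28191$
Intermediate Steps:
$k{\left(M \right)} = -211 + M^{2}$ ($k{\left(M \right)} = M M - 211 = M^{2} - 211 = -211 + M^{2}$)
$k{\left(90 \right)} - 36080 = \left(-211 + 90^{2}\right) - 36080 = \left(-211 + 8100\right) - 36080 = 7889 - 36080 = -28191$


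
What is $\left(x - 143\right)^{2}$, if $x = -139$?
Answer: $79524$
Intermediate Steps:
$\left(x - 143\right)^{2} = \left(-139 - 143\right)^{2} = \left(-282\right)^{2} = 79524$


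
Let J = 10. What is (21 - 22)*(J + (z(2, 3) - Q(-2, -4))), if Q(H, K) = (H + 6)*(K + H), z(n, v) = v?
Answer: -37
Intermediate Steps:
Q(H, K) = (6 + H)*(H + K)
(21 - 22)*(J + (z(2, 3) - Q(-2, -4))) = (21 - 22)*(10 + (3 - ((-2)² + 6*(-2) + 6*(-4) - 2*(-4)))) = -(10 + (3 - (4 - 12 - 24 + 8))) = -(10 + (3 - 1*(-24))) = -(10 + (3 + 24)) = -(10 + 27) = -1*37 = -37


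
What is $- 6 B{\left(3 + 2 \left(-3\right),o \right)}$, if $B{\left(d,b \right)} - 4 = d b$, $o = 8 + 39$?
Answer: $822$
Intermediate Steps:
$o = 47$
$B{\left(d,b \right)} = 4 + b d$ ($B{\left(d,b \right)} = 4 + d b = 4 + b d$)
$- 6 B{\left(3 + 2 \left(-3\right),o \right)} = - 6 \left(4 + 47 \left(3 + 2 \left(-3\right)\right)\right) = - 6 \left(4 + 47 \left(3 - 6\right)\right) = - 6 \left(4 + 47 \left(-3\right)\right) = - 6 \left(4 - 141\right) = \left(-6\right) \left(-137\right) = 822$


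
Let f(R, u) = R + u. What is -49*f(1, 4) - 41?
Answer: -286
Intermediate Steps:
-49*f(1, 4) - 41 = -49*(1 + 4) - 41 = -49*5 - 41 = -245 - 41 = -286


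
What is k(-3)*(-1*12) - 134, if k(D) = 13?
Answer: -290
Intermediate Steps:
k(-3)*(-1*12) - 134 = 13*(-1*12) - 134 = 13*(-12) - 134 = -156 - 134 = -290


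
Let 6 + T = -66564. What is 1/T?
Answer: -1/66570 ≈ -1.5022e-5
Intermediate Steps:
T = -66570 (T = -6 - 66564 = -66570)
1/T = 1/(-66570) = -1/66570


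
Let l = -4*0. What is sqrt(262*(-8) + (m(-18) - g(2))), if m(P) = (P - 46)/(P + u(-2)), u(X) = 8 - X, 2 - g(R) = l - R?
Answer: 2*I*sqrt(523) ≈ 45.738*I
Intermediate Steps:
l = 0
g(R) = 2 + R (g(R) = 2 - (0 - R) = 2 - (-1)*R = 2 + R)
m(P) = (-46 + P)/(10 + P) (m(P) = (P - 46)/(P + (8 - 1*(-2))) = (-46 + P)/(P + (8 + 2)) = (-46 + P)/(P + 10) = (-46 + P)/(10 + P))
sqrt(262*(-8) + (m(-18) - g(2))) = sqrt(262*(-8) + ((-46 - 18)/(10 - 18) - (2 + 2))) = sqrt(-2096 + (-64/(-8) - 1*4)) = sqrt(-2096 + (-1/8*(-64) - 4)) = sqrt(-2096 + (8 - 4)) = sqrt(-2096 + 4) = sqrt(-2092) = 2*I*sqrt(523)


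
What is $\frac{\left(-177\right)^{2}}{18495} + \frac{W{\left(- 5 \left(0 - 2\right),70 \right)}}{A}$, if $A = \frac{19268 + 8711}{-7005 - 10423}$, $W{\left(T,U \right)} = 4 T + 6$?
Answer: $- \frac{1550073941}{57496845} \approx -26.959$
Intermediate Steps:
$W{\left(T,U \right)} = 6 + 4 T$
$A = - \frac{27979}{17428}$ ($A = \frac{27979}{-17428} = 27979 \left(- \frac{1}{17428}\right) = - \frac{27979}{17428} \approx -1.6054$)
$\frac{\left(-177\right)^{2}}{18495} + \frac{W{\left(- 5 \left(0 - 2\right),70 \right)}}{A} = \frac{\left(-177\right)^{2}}{18495} + \frac{6 + 4 \left(- 5 \left(0 - 2\right)\right)}{- \frac{27979}{17428}} = 31329 \cdot \frac{1}{18495} + \left(6 + 4 \left(\left(-5\right) \left(-2\right)\right)\right) \left(- \frac{17428}{27979}\right) = \frac{3481}{2055} + \left(6 + 4 \cdot 10\right) \left(- \frac{17428}{27979}\right) = \frac{3481}{2055} + \left(6 + 40\right) \left(- \frac{17428}{27979}\right) = \frac{3481}{2055} + 46 \left(- \frac{17428}{27979}\right) = \frac{3481}{2055} - \frac{801688}{27979} = - \frac{1550073941}{57496845}$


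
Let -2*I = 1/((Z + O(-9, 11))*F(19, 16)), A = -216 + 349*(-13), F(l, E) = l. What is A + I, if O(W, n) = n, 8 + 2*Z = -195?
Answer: -16345566/3439 ≈ -4753.0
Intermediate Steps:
Z = -203/2 (Z = -4 + (½)*(-195) = -4 - 195/2 = -203/2 ≈ -101.50)
A = -4753 (A = -216 - 4537 = -4753)
I = 1/3439 (I = -1/(19*(-203/2 + 11))/2 = -1/(2*((-181/2*19))) = -1/(2*(-3439/2)) = -½*(-2/3439) = 1/3439 ≈ 0.00029078)
A + I = -4753 + 1/3439 = -16345566/3439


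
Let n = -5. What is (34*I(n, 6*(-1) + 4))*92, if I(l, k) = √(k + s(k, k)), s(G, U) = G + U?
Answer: 3128*I*√6 ≈ 7662.0*I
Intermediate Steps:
I(l, k) = √3*√k (I(l, k) = √(k + (k + k)) = √(k + 2*k) = √(3*k) = √3*√k)
(34*I(n, 6*(-1) + 4))*92 = (34*(√3*√(6*(-1) + 4)))*92 = (34*(√3*√(-6 + 4)))*92 = (34*(√3*√(-2)))*92 = (34*(√3*(I*√2)))*92 = (34*(I*√6))*92 = (34*I*√6)*92 = 3128*I*√6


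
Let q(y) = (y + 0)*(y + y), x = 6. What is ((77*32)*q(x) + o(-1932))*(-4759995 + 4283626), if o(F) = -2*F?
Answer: -86352361368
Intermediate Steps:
q(y) = 2*y**2 (q(y) = y*(2*y) = 2*y**2)
((77*32)*q(x) + o(-1932))*(-4759995 + 4283626) = ((77*32)*(2*6**2) - 2*(-1932))*(-4759995 + 4283626) = (2464*(2*36) + 3864)*(-476369) = (2464*72 + 3864)*(-476369) = (177408 + 3864)*(-476369) = 181272*(-476369) = -86352361368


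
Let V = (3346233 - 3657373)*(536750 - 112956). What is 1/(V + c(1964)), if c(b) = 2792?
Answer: -1/131859262368 ≈ -7.5839e-12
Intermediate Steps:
V = -131859265160 (V = -311140*423794 = -131859265160)
1/(V + c(1964)) = 1/(-131859265160 + 2792) = 1/(-131859262368) = -1/131859262368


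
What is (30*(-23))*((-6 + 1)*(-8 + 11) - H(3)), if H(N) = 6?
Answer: 14490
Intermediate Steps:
(30*(-23))*((-6 + 1)*(-8 + 11) - H(3)) = (30*(-23))*((-6 + 1)*(-8 + 11) - 1*6) = -690*(-5*3 - 6) = -690*(-15 - 6) = -690*(-21) = 14490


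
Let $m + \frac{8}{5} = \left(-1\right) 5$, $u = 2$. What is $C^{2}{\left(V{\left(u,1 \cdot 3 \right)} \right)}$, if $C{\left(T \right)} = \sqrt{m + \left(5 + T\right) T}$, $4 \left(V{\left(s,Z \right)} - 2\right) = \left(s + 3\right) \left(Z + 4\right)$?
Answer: $\frac{13017}{80} \approx 162.71$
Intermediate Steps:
$m = - \frac{33}{5}$ ($m = - \frac{8}{5} - 5 = - \frac{33}{5} \approx -6.6$)
$V{\left(s,Z \right)} = 2 + \frac{\left(3 + s\right) \left(4 + Z\right)}{4}$ ($V{\left(s,Z \right)} = 2 + \frac{\left(s + 3\right) \left(Z + 4\right)}{4} = 2 + \frac{\left(3 + s\right) \left(4 + Z\right)}{4}$)
$C{\left(T \right)} = \sqrt{- \frac{33}{5} + T \left(5 + T\right)}$ ($C{\left(T \right)} = \sqrt{- \frac{33}{5} + \left(5 + T\right) T} = \sqrt{- \frac{33}{5} + T \left(5 + T\right)}$)
$C^{2}{\left(V{\left(u,1 \cdot 3 \right)} \right)} = \left(\frac{\sqrt{-165 + 25 \left(5 + 2 + \frac{3 \cdot 1 \cdot 3}{4} + \frac{1}{4} \cdot 1 \cdot 3 \cdot 2\right)^{2} + 125 \left(5 + 2 + \frac{3 \cdot 1 \cdot 3}{4} + \frac{1}{4} \cdot 1 \cdot 3 \cdot 2\right)}}{5}\right)^{2} = \left(\frac{\sqrt{-165 + 25 \left(5 + 2 + \frac{3}{4} \cdot 3 + \frac{1}{4} \cdot 3 \cdot 2\right)^{2} + 125 \left(5 + 2 + \frac{3}{4} \cdot 3 + \frac{1}{4} \cdot 3 \cdot 2\right)}}{5}\right)^{2} = \left(\frac{\sqrt{-165 + 25 \left(5 + 2 + \frac{9}{4} + \frac{3}{2}\right)^{2} + 125 \left(5 + 2 + \frac{9}{4} + \frac{3}{2}\right)}}{5}\right)^{2} = \left(\frac{\sqrt{-165 + 25 \left(\frac{43}{4}\right)^{2} + 125 \cdot \frac{43}{4}}}{5}\right)^{2} = \left(\frac{\sqrt{-165 + 25 \cdot \frac{1849}{16} + \frac{5375}{4}}}{5}\right)^{2} = \left(\frac{\sqrt{-165 + \frac{46225}{16} + \frac{5375}{4}}}{5}\right)^{2} = \left(\frac{\sqrt{\frac{65085}{16}}}{5}\right)^{2} = \left(\frac{\frac{1}{4} \sqrt{65085}}{5}\right)^{2} = \left(\frac{\sqrt{65085}}{20}\right)^{2} = \frac{13017}{80}$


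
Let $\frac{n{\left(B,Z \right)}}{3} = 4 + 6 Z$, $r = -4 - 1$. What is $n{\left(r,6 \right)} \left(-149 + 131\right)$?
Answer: $-2160$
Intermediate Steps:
$r = -5$ ($r = -4 - 1 = -5$)
$n{\left(B,Z \right)} = 12 + 18 Z$ ($n{\left(B,Z \right)} = 3 \left(4 + 6 Z\right) = 12 + 18 Z$)
$n{\left(r,6 \right)} \left(-149 + 131\right) = \left(12 + 18 \cdot 6\right) \left(-149 + 131\right) = \left(12 + 108\right) \left(-18\right) = 120 \left(-18\right) = -2160$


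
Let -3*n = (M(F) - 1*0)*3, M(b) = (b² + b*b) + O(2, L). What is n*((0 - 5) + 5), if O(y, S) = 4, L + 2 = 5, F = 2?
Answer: 0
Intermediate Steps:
L = 3 (L = -2 + 5 = 3)
M(b) = 4 + 2*b² (M(b) = (b² + b*b) + 4 = (b² + b²) + 4 = 2*b² + 4 = 4 + 2*b²)
n = -12 (n = -((4 + 2*2²) - 1*0)*3/3 = -((4 + 2*4) + 0)*3/3 = -((4 + 8) + 0)*3/3 = -(12 + 0)*3/3 = -4*3 = -⅓*36 = -12)
n*((0 - 5) + 5) = -12*((0 - 5) + 5) = -12*(-5 + 5) = -12*0 = 0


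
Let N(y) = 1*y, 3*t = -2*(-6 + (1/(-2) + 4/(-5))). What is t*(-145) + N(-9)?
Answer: -2144/3 ≈ -714.67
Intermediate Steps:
t = 73/15 (t = (-2*(-6 + (1/(-2) + 4/(-5))))/3 = (-2*(-6 + (1*(-1/2) + 4*(-1/5))))/3 = (-2*(-6 + (-1/2 - 4/5)))/3 = (-2*(-6 - 13/10))/3 = (-2*(-73/10))/3 = (1/3)*(73/5) = 73/15 ≈ 4.8667)
N(y) = y
t*(-145) + N(-9) = (73/15)*(-145) - 9 = -2117/3 - 9 = -2144/3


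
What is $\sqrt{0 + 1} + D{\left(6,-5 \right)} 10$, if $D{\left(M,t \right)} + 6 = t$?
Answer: $-109$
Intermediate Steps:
$D{\left(M,t \right)} = -6 + t$
$\sqrt{0 + 1} + D{\left(6,-5 \right)} 10 = \sqrt{0 + 1} + \left(-6 - 5\right) 10 = \sqrt{1} - 110 = 1 - 110 = -109$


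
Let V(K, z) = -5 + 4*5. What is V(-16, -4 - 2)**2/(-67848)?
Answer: -75/22616 ≈ -0.0033162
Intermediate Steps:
V(K, z) = 15 (V(K, z) = -5 + 20 = 15)
V(-16, -4 - 2)**2/(-67848) = 15**2/(-67848) = 225*(-1/67848) = -75/22616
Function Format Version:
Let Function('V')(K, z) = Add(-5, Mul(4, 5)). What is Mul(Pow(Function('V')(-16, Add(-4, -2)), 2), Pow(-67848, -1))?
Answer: Rational(-75, 22616) ≈ -0.0033162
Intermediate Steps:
Function('V')(K, z) = 15 (Function('V')(K, z) = Add(-5, 20) = 15)
Mul(Pow(Function('V')(-16, Add(-4, -2)), 2), Pow(-67848, -1)) = Mul(Pow(15, 2), Pow(-67848, -1)) = Mul(225, Rational(-1, 67848)) = Rational(-75, 22616)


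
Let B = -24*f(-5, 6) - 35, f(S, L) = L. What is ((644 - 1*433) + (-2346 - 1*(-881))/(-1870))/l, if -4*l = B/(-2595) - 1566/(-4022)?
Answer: -413345293815/223638349 ≈ -1848.3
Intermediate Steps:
B = -179 (B = -24*6 - 35 = -144 - 35 = -179)
l = -1195927/10437090 (l = -(-179/(-2595) - 1566/(-4022))/4 = -(-179*(-1/2595) - 1566*(-1/4022))/4 = -(179/2595 + 783/2011)/4 = -¼*2391854/5218545 = -1195927/10437090 ≈ -0.11458)
((644 - 1*433) + (-2346 - 1*(-881))/(-1870))/l = ((644 - 1*433) + (-2346 - 1*(-881))/(-1870))/(-1195927/10437090) = ((644 - 433) + (-2346 + 881)*(-1/1870))*(-10437090/1195927) = (211 - 1465*(-1/1870))*(-10437090/1195927) = (211 + 293/374)*(-10437090/1195927) = (79207/374)*(-10437090/1195927) = -413345293815/223638349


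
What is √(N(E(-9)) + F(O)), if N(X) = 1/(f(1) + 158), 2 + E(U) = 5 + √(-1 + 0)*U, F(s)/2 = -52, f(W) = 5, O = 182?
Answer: I*√2763013/163 ≈ 10.198*I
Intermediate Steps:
F(s) = -104 (F(s) = 2*(-52) = -104)
E(U) = 3 + I*U (E(U) = -2 + (5 + √(-1 + 0)*U) = -2 + (5 + √(-1)*U) = -2 + (5 + I*U) = 3 + I*U)
N(X) = 1/163 (N(X) = 1/(5 + 158) = 1/163)
√(N(E(-9)) + F(O)) = √(1/163 - 104) = √(-16951/163) = I*√2763013/163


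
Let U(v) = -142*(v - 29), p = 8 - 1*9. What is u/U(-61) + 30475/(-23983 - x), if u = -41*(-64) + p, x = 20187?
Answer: -27361259/56449260 ≈ -0.48471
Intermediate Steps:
p = -1 (p = 8 - 9 = -1)
U(v) = 4118 - 142*v (U(v) = -142*(-29 + v) = 4118 - 142*v)
u = 2623 (u = -41*(-64) - 1 = 2624 - 1 = 2623)
u/U(-61) + 30475/(-23983 - x) = 2623/(4118 - 142*(-61)) + 30475/(-23983 - 1*20187) = 2623/(4118 + 8662) + 30475/(-23983 - 20187) = 2623/12780 + 30475/(-44170) = 2623*(1/12780) + 30475*(-1/44170) = 2623/12780 - 6095/8834 = -27361259/56449260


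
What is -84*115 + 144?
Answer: -9516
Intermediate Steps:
-84*115 + 144 = -9660 + 144 = -9516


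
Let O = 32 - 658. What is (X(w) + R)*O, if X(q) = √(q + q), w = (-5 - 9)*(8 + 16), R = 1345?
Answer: -841970 - 2504*I*√42 ≈ -8.4197e+5 - 16228.0*I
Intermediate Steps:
w = -336 (w = -14*24 = -336)
O = -626
X(q) = √2*√q (X(q) = √(2*q) = √2*√q)
(X(w) + R)*O = (√2*√(-336) + 1345)*(-626) = (√2*(4*I*√21) + 1345)*(-626) = (4*I*√42 + 1345)*(-626) = (1345 + 4*I*√42)*(-626) = -841970 - 2504*I*√42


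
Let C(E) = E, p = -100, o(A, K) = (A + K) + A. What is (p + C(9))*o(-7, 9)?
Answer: 455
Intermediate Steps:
o(A, K) = K + 2*A
(p + C(9))*o(-7, 9) = (-100 + 9)*(9 + 2*(-7)) = -91*(9 - 14) = -91*(-5) = 455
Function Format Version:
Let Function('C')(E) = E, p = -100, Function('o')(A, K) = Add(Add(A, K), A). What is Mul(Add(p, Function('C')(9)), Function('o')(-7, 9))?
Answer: 455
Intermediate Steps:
Function('o')(A, K) = Add(K, Mul(2, A))
Mul(Add(p, Function('C')(9)), Function('o')(-7, 9)) = Mul(Add(-100, 9), Add(9, Mul(2, -7))) = Mul(-91, Add(9, -14)) = Mul(-91, -5) = 455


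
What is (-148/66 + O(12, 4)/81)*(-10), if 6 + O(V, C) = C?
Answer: 20200/891 ≈ 22.671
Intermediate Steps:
O(V, C) = -6 + C
(-148/66 + O(12, 4)/81)*(-10) = (-148/66 + (-6 + 4)/81)*(-10) = (-148*1/66 - 2*1/81)*(-10) = (-74/33 - 2/81)*(-10) = -2020/891*(-10) = 20200/891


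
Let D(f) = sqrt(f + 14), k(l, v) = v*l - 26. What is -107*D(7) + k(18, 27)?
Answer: 460 - 107*sqrt(21) ≈ -30.336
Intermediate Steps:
k(l, v) = -26 + l*v (k(l, v) = l*v - 26 = -26 + l*v)
D(f) = sqrt(14 + f)
-107*D(7) + k(18, 27) = -107*sqrt(14 + 7) + (-26 + 18*27) = -107*sqrt(21) + (-26 + 486) = -107*sqrt(21) + 460 = 460 - 107*sqrt(21)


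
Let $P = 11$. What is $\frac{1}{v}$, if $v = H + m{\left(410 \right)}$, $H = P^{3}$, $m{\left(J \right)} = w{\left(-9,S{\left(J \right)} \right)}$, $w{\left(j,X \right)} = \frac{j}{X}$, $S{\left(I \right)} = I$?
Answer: $\frac{410}{545701} \approx 0.00075133$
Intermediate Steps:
$m{\left(J \right)} = - \frac{9}{J}$
$H = 1331$ ($H = 11^{3} = 1331$)
$v = \frac{545701}{410}$ ($v = 1331 - \frac{9}{410} = \frac{545701}{410} \approx 1331.0$)
$\frac{1}{v} = \frac{1}{\frac{545701}{410}} = \frac{410}{545701}$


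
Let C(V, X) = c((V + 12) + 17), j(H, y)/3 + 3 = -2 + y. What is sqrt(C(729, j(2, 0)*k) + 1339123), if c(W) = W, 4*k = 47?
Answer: sqrt(1339881) ≈ 1157.5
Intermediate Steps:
k = 47/4 (k = (1/4)*47 = 47/4 ≈ 11.750)
j(H, y) = -15 + 3*y (j(H, y) = -9 + 3*(-2 + y) = -9 + (-6 + 3*y) = -15 + 3*y)
C(V, X) = 29 + V (C(V, X) = (V + 12) + 17 = (12 + V) + 17 = 29 + V)
sqrt(C(729, j(2, 0)*k) + 1339123) = sqrt((29 + 729) + 1339123) = sqrt(758 + 1339123) = sqrt(1339881)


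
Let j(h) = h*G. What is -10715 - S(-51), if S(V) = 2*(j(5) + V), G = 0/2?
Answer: -10613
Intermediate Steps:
G = 0 (G = 0*(1/2) = 0)
j(h) = 0 (j(h) = h*0 = 0)
S(V) = 2*V (S(V) = 2*(0 + V) = 2*V)
-10715 - S(-51) = -10715 - 2*(-51) = -10715 - 1*(-102) = -10715 + 102 = -10613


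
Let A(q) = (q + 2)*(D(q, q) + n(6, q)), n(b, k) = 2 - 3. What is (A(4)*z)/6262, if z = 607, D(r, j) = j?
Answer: 5463/3131 ≈ 1.7448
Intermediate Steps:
n(b, k) = -1
A(q) = (-1 + q)*(2 + q) (A(q) = (q + 2)*(q - 1) = (2 + q)*(-1 + q) = (-1 + q)*(2 + q))
(A(4)*z)/6262 = ((-2 + 4 + 4**2)*607)/6262 = ((-2 + 4 + 16)*607)*(1/6262) = (18*607)*(1/6262) = 10926*(1/6262) = 5463/3131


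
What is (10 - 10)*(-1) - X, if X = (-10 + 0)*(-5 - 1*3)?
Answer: -80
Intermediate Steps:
X = 80 (X = -10*(-5 - 3) = -10*(-8) = 80)
(10 - 10)*(-1) - X = (10 - 10)*(-1) - 1*80 = 0*(-1) - 80 = 0 - 80 = -80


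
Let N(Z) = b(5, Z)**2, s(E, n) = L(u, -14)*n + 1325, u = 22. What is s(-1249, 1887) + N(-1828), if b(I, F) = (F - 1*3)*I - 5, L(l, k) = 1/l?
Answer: 1845954237/22 ≈ 8.3907e+7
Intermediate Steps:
b(I, F) = -5 + I*(-3 + F) (b(I, F) = (F - 3)*I - 5 = (-3 + F)*I - 5 = I*(-3 + F) - 5 = -5 + I*(-3 + F))
s(E, n) = 1325 + n/22 (s(E, n) = n/22 + 1325 = 1325 + n/22)
N(Z) = (-20 + 5*Z)**2 (N(Z) = (-5 - 3*5 + Z*5)**2 = (-5 - 15 + 5*Z)**2 = (-20 + 5*Z)**2)
s(-1249, 1887) + N(-1828) = (1325 + (1/22)*1887) + 25*(-4 - 1828)**2 = (1325 + 1887/22) + 25*(-1832)**2 = 31037/22 + 25*3356224 = 31037/22 + 83905600 = 1845954237/22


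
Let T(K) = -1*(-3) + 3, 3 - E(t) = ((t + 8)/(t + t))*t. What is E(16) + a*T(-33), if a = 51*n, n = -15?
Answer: -4599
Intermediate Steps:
E(t) = -1 - t/2 (E(t) = 3 - (t + 8)/(t + t)*t = 3 - (8 + t)/((2*t))*t = 3 - (8 + t)*(1/(2*t))*t = 3 - (8 + t)/(2*t)*t = 3 - (4 + t/2) = 3 + (-4 - t/2) = -1 - t/2)
a = -765 (a = 51*(-15) = -765)
T(K) = 6 (T(K) = 3 + 3 = 6)
E(16) + a*T(-33) = (-1 - ½*16) - 765*6 = (-1 - 8) - 4590 = -9 - 4590 = -4599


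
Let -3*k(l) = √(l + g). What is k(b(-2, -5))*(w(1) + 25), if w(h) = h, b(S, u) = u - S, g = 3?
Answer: 0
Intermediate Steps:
k(l) = -√(3 + l)/3 (k(l) = -√(l + 3)/3 = -√(3 + l)/3)
k(b(-2, -5))*(w(1) + 25) = (-√(3 + (-5 - 1*(-2)))/3)*(1 + 25) = -√(3 + (-5 + 2))/3*26 = -√(3 - 3)/3*26 = -√0/3*26 = -⅓*0*26 = 0*26 = 0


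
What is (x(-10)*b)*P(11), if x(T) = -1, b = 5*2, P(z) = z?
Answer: -110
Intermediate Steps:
b = 10
(x(-10)*b)*P(11) = -1*10*11 = -10*11 = -110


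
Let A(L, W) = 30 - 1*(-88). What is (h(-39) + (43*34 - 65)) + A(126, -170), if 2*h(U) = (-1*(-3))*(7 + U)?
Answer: 1467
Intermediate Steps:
A(L, W) = 118 (A(L, W) = 30 + 88 = 118)
h(U) = 21/2 + 3*U/2 (h(U) = ((-1*(-3))*(7 + U))/2 = (3*(7 + U))/2 = (21 + 3*U)/2 = 21/2 + 3*U/2)
(h(-39) + (43*34 - 65)) + A(126, -170) = ((21/2 + (3/2)*(-39)) + (43*34 - 65)) + 118 = ((21/2 - 117/2) + (1462 - 65)) + 118 = (-48 + 1397) + 118 = 1349 + 118 = 1467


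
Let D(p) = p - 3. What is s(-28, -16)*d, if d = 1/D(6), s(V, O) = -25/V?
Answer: 25/84 ≈ 0.29762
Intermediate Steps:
D(p) = -3 + p
d = 1/3 (d = 1/(-3 + 6) = 1/3 ≈ 0.33333)
s(-28, -16)*d = -25/(-28)*(1/3) = -25*(-1/28)*(1/3) = (25/28)*(1/3) = 25/84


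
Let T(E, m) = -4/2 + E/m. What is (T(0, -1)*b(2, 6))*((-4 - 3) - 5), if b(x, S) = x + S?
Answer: 192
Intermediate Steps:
T(E, m) = -2 + E/m (T(E, m) = -4*1/2 + E/m = -2 + E/m)
b(x, S) = S + x
(T(0, -1)*b(2, 6))*((-4 - 3) - 5) = ((-2 + 0/(-1))*(6 + 2))*((-4 - 3) - 5) = ((-2 + 0*(-1))*8)*(-7 - 5) = ((-2 + 0)*8)*(-12) = -2*8*(-12) = -16*(-12) = 192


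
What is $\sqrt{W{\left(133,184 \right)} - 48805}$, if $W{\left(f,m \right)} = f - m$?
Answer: $2 i \sqrt{12214} \approx 221.03 i$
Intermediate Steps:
$\sqrt{W{\left(133,184 \right)} - 48805} = \sqrt{\left(133 - 184\right) - 48805} = \sqrt{-51 - 48805} = \sqrt{-48856} = 2 i \sqrt{12214}$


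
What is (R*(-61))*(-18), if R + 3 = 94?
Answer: 99918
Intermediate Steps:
R = 91 (R = -3 + 94 = 91)
(R*(-61))*(-18) = (91*(-61))*(-18) = -5551*(-18) = 99918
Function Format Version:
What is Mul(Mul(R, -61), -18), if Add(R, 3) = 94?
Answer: 99918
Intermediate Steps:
R = 91 (R = Add(-3, 94) = 91)
Mul(Mul(R, -61), -18) = Mul(Mul(91, -61), -18) = Mul(-5551, -18) = 99918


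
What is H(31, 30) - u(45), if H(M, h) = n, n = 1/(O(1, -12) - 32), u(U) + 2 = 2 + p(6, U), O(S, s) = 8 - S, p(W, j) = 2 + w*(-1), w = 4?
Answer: 49/25 ≈ 1.9600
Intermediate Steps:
p(W, j) = -2 (p(W, j) = 2 + 4*(-1) = 2 - 4 = -2)
u(U) = -2 (u(U) = -2 + (2 - 2) = -2 + 0 = -2)
n = -1/25 (n = 1/((8 - 1*1) - 32) = 1/((8 - 1) - 32) = 1/(7 - 32) = 1/(-25) = -1/25 ≈ -0.040000)
H(M, h) = -1/25
H(31, 30) - u(45) = -1/25 - 1*(-2) = -1/25 + 2 = 49/25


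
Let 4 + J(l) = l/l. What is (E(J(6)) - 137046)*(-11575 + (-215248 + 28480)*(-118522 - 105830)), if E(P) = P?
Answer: -5742594684632289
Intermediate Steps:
J(l) = -3 (J(l) = -4 + l/l = -4 + 1 = -3)
(E(J(6)) - 137046)*(-11575 + (-215248 + 28480)*(-118522 - 105830)) = (-3 - 137046)*(-11575 + (-215248 + 28480)*(-118522 - 105830)) = -137049*(-11575 - 186768*(-224352)) = -137049*(-11575 + 41901774336) = -137049*41901762761 = -5742594684632289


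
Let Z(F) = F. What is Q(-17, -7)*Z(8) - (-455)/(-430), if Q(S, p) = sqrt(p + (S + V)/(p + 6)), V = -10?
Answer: -91/86 + 16*sqrt(5) ≈ 34.719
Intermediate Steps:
Q(S, p) = sqrt(p + (-10 + S)/(6 + p)) (Q(S, p) = sqrt(p + (S - 10)/(p + 6)) = sqrt(p + (-10 + S)/(6 + p)))
Q(-17, -7)*Z(8) - (-455)/(-430) = sqrt((-10 - 17 - 7*(6 - 7))/(6 - 7))*8 - (-455)/(-430) = sqrt((-10 - 17 - 7*(-1))/(-1))*8 - (-455)*(-1)/430 = sqrt(-(-10 - 17 + 7))*8 - 1*91/86 = sqrt(-1*(-20))*8 - 91/86 = sqrt(20)*8 - 91/86 = (2*sqrt(5))*8 - 91/86 = 16*sqrt(5) - 91/86 = -91/86 + 16*sqrt(5)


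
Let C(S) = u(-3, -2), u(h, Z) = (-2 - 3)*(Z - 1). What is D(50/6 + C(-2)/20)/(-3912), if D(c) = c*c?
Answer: -11881/563328 ≈ -0.021091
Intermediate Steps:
u(h, Z) = 5 - 5*Z (u(h, Z) = -5*(-1 + Z) = 5 - 5*Z)
C(S) = 15 (C(S) = 5 - 5*(-2) = 5 + 10 = 15)
D(c) = c²
D(50/6 + C(-2)/20)/(-3912) = (50/6 + 15/20)²/(-3912) = (50*(⅙) + 15*(1/20))²*(-1/3912) = (25/3 + ¾)²*(-1/3912) = (109/12)²*(-1/3912) = (11881/144)*(-1/3912) = -11881/563328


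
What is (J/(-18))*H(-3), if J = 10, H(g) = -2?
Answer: 10/9 ≈ 1.1111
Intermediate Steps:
(J/(-18))*H(-3) = (10/(-18))*(-2) = -1/18*10*(-2) = -5/9*(-2) = 10/9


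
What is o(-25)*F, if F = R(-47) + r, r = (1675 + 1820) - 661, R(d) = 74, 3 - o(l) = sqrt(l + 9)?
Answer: 8724 - 11632*I ≈ 8724.0 - 11632.0*I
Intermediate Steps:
o(l) = 3 - sqrt(9 + l) (o(l) = 3 - sqrt(l + 9) = 3 - sqrt(9 + l))
r = 2834 (r = 3495 - 661 = 2834)
F = 2908 (F = 74 + 2834 = 2908)
o(-25)*F = (3 - sqrt(9 - 25))*2908 = (3 - sqrt(-16))*2908 = (3 - 4*I)*2908 = 8724 - 11632*I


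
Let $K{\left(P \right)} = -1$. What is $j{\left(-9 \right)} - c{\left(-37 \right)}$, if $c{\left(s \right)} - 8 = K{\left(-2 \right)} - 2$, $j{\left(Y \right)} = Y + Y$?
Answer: $-23$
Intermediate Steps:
$j{\left(Y \right)} = 2 Y$
$c{\left(s \right)} = 5$ ($c{\left(s \right)} = 8 - 3 = 5$)
$j{\left(-9 \right)} - c{\left(-37 \right)} = 2 \left(-9\right) - 5 = -18 - 5 = -23$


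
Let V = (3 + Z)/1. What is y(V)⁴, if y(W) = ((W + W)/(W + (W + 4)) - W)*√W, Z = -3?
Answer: 0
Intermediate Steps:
V = 0 (V = (3 - 3)/1 = 0*1 = 0)
y(W) = √W*(-W + 2*W/(4 + 2*W)) (y(W) = ((2*W)/(W + (4 + W)) - W)*√W = ((2*W)/(4 + 2*W) - W)*√W = (2*W/(4 + 2*W) - W)*√W = (-W + 2*W/(4 + 2*W))*√W = √W*(-W + 2*W/(4 + 2*W)))
y(V)⁴ = (0^(3/2)*(-1 - 1*0)/(2 + 0))⁴ = (0*(-1 + 0)/2)⁴ = (0*(½)*(-1))⁴ = 0⁴ = 0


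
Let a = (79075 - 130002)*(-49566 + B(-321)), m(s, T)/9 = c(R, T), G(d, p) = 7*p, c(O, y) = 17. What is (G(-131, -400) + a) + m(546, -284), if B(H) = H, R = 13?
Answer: 2540592602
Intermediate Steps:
m(s, T) = 153 (m(s, T) = 9*17 = 153)
a = 2540595249 (a = (79075 - 130002)*(-49566 - 321) = -50927*(-49887) = 2540595249)
(G(-131, -400) + a) + m(546, -284) = (7*(-400) + 2540595249) + 153 = (-2800 + 2540595249) + 153 = 2540592449 + 153 = 2540592602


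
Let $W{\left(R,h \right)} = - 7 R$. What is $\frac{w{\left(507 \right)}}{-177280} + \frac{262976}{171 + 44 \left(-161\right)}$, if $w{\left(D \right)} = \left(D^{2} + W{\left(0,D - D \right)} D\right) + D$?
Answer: $- \frac{12100217477}{306384160} \approx -39.494$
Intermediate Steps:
$w{\left(D \right)} = D + D^{2}$ ($w{\left(D \right)} = \left(D^{2} + \left(-7\right) 0 D\right) + D = \left(D^{2} + 0 D\right) + D = \left(D^{2} + 0\right) + D = D^{2} + D = D + D^{2}$)
$\frac{w{\left(507 \right)}}{-177280} + \frac{262976}{171 + 44 \left(-161\right)} = \frac{507 \left(1 + 507\right)}{-177280} + \frac{262976}{171 + 44 \left(-161\right)} = 507 \cdot 508 \left(- \frac{1}{177280}\right) + \frac{262976}{171 - 7084} = 257556 \left(- \frac{1}{177280}\right) + \frac{262976}{-6913} = - \frac{64389}{44320} + 262976 \left(- \frac{1}{6913}\right) = - \frac{64389}{44320} - \frac{262976}{6913} = - \frac{12100217477}{306384160}$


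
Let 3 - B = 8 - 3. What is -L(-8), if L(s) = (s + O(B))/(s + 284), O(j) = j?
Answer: 5/138 ≈ 0.036232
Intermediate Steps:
B = -2 (B = 3 - (8 - 3) = 3 - 1*5 = 3 - 5 = -2)
L(s) = (-2 + s)/(284 + s) (L(s) = (s - 2)/(s + 284) = (-2 + s)/(284 + s))
-L(-8) = -(-2 - 8)/(284 - 8) = -(-10)/276 = -1*(-5/138) = 5/138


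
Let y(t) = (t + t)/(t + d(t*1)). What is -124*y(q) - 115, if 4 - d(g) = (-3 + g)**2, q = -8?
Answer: -16359/125 ≈ -130.87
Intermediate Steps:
d(g) = 4 - (-3 + g)**2
y(t) = 2*t/(4 + t - (-3 + t)**2) (y(t) = (t + t)/(t + (4 - (-3 + t*1)**2)) = (2*t)/(t + (4 - (-3 + t)**2)) = (2*t)/(4 + t - (-3 + t)**2) = 2*t/(4 + t - (-3 + t)**2))
-124*y(q) - 115 = -248*(-8)/(4 - 8 - (-3 - 8)**2) - 115 = -248*(-8)/(4 - 8 - 1*(-11)**2) - 115 = -248*(-8)/(4 - 8 - 1*121) - 115 = -248*(-8)/(4 - 8 - 121) - 115 = -248*(-8)/(-125) - 115 = -248*(-8)*(-1)/125 - 115 = -124*16/125 - 115 = -1984/125 - 115 = -16359/125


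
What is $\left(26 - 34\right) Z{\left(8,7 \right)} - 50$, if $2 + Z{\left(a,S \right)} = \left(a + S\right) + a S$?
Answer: $-602$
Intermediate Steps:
$Z{\left(a,S \right)} = -2 + S + a + S a$ ($Z{\left(a,S \right)} = -2 + \left(\left(a + S\right) + a S\right) = -2 + \left(\left(S + a\right) + S a\right) = -2 + \left(S + a + S a\right) = -2 + S + a + S a$)
$\left(26 - 34\right) Z{\left(8,7 \right)} - 50 = \left(26 - 34\right) \left(-2 + 7 + 8 + 7 \cdot 8\right) - 50 = \left(26 - 34\right) \left(-2 + 7 + 8 + 56\right) - 50 = \left(-8\right) 69 - 50 = -552 - 50 = -602$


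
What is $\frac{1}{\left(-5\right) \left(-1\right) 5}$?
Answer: $\frac{1}{25} \approx 0.04$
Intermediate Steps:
$\frac{1}{\left(-5\right) \left(-1\right) 5} = \frac{1}{5 \cdot 5} = \frac{1}{25}$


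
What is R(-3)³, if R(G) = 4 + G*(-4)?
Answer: 4096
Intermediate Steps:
R(G) = 4 - 4*G
R(-3)³ = (4 - 4*(-3))³ = (4 + 12)³ = 16³ = 4096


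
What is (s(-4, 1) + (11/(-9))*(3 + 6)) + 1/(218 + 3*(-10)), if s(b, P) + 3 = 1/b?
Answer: -1339/94 ≈ -14.245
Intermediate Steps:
s(b, P) = -3 + 1/b
(s(-4, 1) + (11/(-9))*(3 + 6)) + 1/(218 + 3*(-10)) = ((-3 + 1/(-4)) + (11/(-9))*(3 + 6)) + 1/(218 + 3*(-10)) = ((-3 - ¼) + (11*(-⅑))*9) + 1/(218 - 30) = (-13/4 - 11/9*9) + 1/188 = (-13/4 - 11) + 1/188 = -57/4 + 1/188 = -1339/94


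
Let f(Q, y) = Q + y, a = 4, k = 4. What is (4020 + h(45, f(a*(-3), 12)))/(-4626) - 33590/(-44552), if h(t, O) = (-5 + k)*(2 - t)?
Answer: -6406859/51524388 ≈ -0.12435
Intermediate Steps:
h(t, O) = -2 + t (h(t, O) = (-5 + 4)*(2 - t) = -(2 - t) = -2 + t)
(4020 + h(45, f(a*(-3), 12)))/(-4626) - 33590/(-44552) = (4020 + (-2 + 45))/(-4626) - 33590/(-44552) = (4020 + 43)*(-1/4626) - 33590*(-1/44552) = 4063*(-1/4626) + 16795/22276 = -4063/4626 + 16795/22276 = -6406859/51524388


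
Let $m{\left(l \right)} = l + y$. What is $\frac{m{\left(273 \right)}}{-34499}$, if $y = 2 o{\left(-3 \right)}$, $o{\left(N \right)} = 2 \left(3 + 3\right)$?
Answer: $- \frac{297}{34499} \approx -0.0086089$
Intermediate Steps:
$o{\left(N \right)} = 12$ ($o{\left(N \right)} = 2 \cdot 6 = 12$)
$y = 24$ ($y = 2 \cdot 12 = 24$)
$m{\left(l \right)} = 24 + l$ ($m{\left(l \right)} = l + 24 = 24 + l$)
$\frac{m{\left(273 \right)}}{-34499} = \frac{24 + 273}{-34499} = 297 \left(- \frac{1}{34499}\right) = - \frac{297}{34499}$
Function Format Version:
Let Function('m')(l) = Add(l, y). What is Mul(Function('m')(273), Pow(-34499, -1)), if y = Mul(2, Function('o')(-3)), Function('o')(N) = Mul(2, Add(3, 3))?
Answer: Rational(-297, 34499) ≈ -0.0086089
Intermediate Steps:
Function('o')(N) = 12 (Function('o')(N) = Mul(2, 6) = 12)
y = 24 (y = Mul(2, 12) = 24)
Function('m')(l) = Add(24, l) (Function('m')(l) = Add(l, 24) = Add(24, l))
Mul(Function('m')(273), Pow(-34499, -1)) = Mul(Add(24, 273), Pow(-34499, -1)) = Mul(297, Rational(-1, 34499)) = Rational(-297, 34499)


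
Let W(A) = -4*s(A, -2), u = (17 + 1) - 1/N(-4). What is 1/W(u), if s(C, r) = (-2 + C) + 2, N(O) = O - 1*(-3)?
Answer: -1/76 ≈ -0.013158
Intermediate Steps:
N(O) = 3 + O (N(O) = O + 3 = 3 + O)
s(C, r) = C
u = 19 (u = (17 + 1) - 1/(3 - 4) = 18 - 1/(-1) = 18 - 1*(-1) = 18 + 1 = 19)
W(A) = -4*A
1/W(u) = 1/(-4*19) = 1/(-76) = -1/76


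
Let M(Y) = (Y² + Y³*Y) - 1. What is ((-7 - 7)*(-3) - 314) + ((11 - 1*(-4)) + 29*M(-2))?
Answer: 294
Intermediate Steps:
M(Y) = -1 + Y² + Y⁴ (M(Y) = (Y² + Y⁴) - 1 = -1 + Y² + Y⁴)
((-7 - 7)*(-3) - 314) + ((11 - 1*(-4)) + 29*M(-2)) = ((-7 - 7)*(-3) - 314) + ((11 - 1*(-4)) + 29*(-1 + (-2)² + (-2)⁴)) = (-14*(-3) - 314) + ((11 + 4) + 29*(-1 + 4 + 16)) = (42 - 314) + (15 + 29*19) = -272 + (15 + 551) = -272 + 566 = 294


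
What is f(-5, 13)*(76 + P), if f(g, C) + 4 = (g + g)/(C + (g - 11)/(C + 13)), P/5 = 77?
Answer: -356814/161 ≈ -2216.2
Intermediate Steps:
P = 385 (P = 5*77 = 385)
f(g, C) = -4 + 2*g/(C + (-11 + g)/(13 + C)) (f(g, C) = -4 + (g + g)/(C + (g - 11)/(C + 13)) = -4 + (2*g)/(C + (-11 + g)/(13 + C)) = -4 + 2*g/(C + (-11 + g)/(13 + C)))
f(-5, 13)*(76 + P) = (2*(22 - 26*13 - 2*13**2 + 11*(-5) + 13*(-5))/(-11 - 5 + 13**2 + 13*13))*(76 + 385) = (2*(22 - 338 - 2*169 - 55 - 65)/(-11 - 5 + 169 + 169))*461 = (2*(22 - 338 - 338 - 55 - 65)/322)*461 = (2*(1/322)*(-774))*461 = -774/161*461 = -356814/161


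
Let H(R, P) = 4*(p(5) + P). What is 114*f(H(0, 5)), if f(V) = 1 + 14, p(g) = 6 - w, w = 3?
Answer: 1710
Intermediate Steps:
p(g) = 3 (p(g) = 6 - 1*3 = 6 - 3 = 3)
H(R, P) = 12 + 4*P (H(R, P) = 4*(3 + P) = 12 + 4*P)
f(V) = 15
114*f(H(0, 5)) = 114*15 = 1710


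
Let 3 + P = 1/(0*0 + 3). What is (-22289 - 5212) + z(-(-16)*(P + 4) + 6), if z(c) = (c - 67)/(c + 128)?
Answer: -12815585/466 ≈ -27501.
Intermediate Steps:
P = -8/3 (P = -3 + 1/(0*0 + 3) = -3 + 1/(0 + 3) = -3 + 1/3 = -8/3 ≈ -2.6667)
z(c) = (-67 + c)/(128 + c)
(-22289 - 5212) + z(-(-16)*(P + 4) + 6) = (-22289 - 5212) + (-67 + (-(-16)*(-8/3 + 4) + 6))/(128 + (-(-16)*(-8/3 + 4) + 6)) = -27501 + (-67 + (-(-16)*4/3 + 6))/(128 + (-(-16)*4/3 + 6)) = -27501 + (-67 + (-4*(-16/3) + 6))/(128 + (-4*(-16/3) + 6)) = -27501 + (-67 + (64/3 + 6))/(128 + (64/3 + 6)) = -27501 + (-67 + 82/3)/(128 + 82/3) = -27501 - 119/3/(466/3) = -27501 + (3/466)*(-119/3) = -27501 - 119/466 = -12815585/466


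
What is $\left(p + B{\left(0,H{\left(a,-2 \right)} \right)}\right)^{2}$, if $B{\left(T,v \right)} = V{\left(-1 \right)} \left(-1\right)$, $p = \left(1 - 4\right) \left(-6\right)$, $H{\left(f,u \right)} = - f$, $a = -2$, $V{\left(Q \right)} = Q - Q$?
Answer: $324$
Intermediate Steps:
$V{\left(Q \right)} = 0$
$p = 18$ ($p = \left(-3\right) \left(-6\right) = 18$)
$B{\left(T,v \right)} = 0$ ($B{\left(T,v \right)} = 0 \left(-1\right) = 0$)
$\left(p + B{\left(0,H{\left(a,-2 \right)} \right)}\right)^{2} = \left(18 + 0\right)^{2} = 18^{2} = 324$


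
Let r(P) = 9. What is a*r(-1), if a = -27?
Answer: -243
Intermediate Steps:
a*r(-1) = -27*9 = -243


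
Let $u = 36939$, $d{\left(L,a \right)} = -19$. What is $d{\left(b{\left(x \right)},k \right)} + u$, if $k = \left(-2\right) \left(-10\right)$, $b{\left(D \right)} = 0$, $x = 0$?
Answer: $36920$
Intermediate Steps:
$k = 20$
$d{\left(b{\left(x \right)},k \right)} + u = -19 + 36939 = 36920$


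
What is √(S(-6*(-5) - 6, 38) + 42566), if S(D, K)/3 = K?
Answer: 2*√10670 ≈ 206.59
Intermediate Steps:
S(D, K) = 3*K
√(S(-6*(-5) - 6, 38) + 42566) = √(3*38 + 42566) = √(114 + 42566) = √42680 = 2*√10670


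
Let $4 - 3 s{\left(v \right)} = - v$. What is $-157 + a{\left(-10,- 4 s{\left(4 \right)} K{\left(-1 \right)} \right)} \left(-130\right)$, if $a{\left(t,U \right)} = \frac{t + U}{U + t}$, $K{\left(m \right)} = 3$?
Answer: $-287$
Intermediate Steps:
$s{\left(v \right)} = \frac{4}{3} + \frac{v}{3}$ ($s{\left(v \right)} = \frac{4}{3} - \frac{\left(-1\right) v}{3} = \frac{4}{3} + \frac{v}{3}$)
$a{\left(t,U \right)} = 1$ ($a{\left(t,U \right)} = \frac{U + t}{U + t} = 1$)
$-157 + a{\left(-10,- 4 s{\left(4 \right)} K{\left(-1 \right)} \right)} \left(-130\right) = -157 + 1 \left(-130\right) = -157 - 130 = -287$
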